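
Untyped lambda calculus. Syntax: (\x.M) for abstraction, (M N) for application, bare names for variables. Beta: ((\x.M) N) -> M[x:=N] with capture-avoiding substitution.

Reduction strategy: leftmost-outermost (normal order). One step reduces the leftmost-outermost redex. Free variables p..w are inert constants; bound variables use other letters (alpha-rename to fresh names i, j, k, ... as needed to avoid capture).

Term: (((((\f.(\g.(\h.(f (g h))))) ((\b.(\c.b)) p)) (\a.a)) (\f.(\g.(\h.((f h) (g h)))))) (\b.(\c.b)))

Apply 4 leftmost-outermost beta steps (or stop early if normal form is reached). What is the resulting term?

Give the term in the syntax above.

Answer: (((\c.p) ((\a.a) (\f.(\g.(\h.((f h) (g h))))))) (\b.(\c.b)))

Derivation:
Step 0: (((((\f.(\g.(\h.(f (g h))))) ((\b.(\c.b)) p)) (\a.a)) (\f.(\g.(\h.((f h) (g h)))))) (\b.(\c.b)))
Step 1: ((((\g.(\h.(((\b.(\c.b)) p) (g h)))) (\a.a)) (\f.(\g.(\h.((f h) (g h)))))) (\b.(\c.b)))
Step 2: (((\h.(((\b.(\c.b)) p) ((\a.a) h))) (\f.(\g.(\h.((f h) (g h)))))) (\b.(\c.b)))
Step 3: ((((\b.(\c.b)) p) ((\a.a) (\f.(\g.(\h.((f h) (g h))))))) (\b.(\c.b)))
Step 4: (((\c.p) ((\a.a) (\f.(\g.(\h.((f h) (g h))))))) (\b.(\c.b)))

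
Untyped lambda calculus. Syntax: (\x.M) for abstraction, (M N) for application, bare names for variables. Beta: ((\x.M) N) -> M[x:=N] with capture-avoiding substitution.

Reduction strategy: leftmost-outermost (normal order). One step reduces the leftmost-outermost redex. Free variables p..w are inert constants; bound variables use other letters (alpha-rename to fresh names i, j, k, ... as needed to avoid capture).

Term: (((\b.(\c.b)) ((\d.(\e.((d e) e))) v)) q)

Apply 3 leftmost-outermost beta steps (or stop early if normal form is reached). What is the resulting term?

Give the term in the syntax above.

Answer: (\e.((v e) e))

Derivation:
Step 0: (((\b.(\c.b)) ((\d.(\e.((d e) e))) v)) q)
Step 1: ((\c.((\d.(\e.((d e) e))) v)) q)
Step 2: ((\d.(\e.((d e) e))) v)
Step 3: (\e.((v e) e))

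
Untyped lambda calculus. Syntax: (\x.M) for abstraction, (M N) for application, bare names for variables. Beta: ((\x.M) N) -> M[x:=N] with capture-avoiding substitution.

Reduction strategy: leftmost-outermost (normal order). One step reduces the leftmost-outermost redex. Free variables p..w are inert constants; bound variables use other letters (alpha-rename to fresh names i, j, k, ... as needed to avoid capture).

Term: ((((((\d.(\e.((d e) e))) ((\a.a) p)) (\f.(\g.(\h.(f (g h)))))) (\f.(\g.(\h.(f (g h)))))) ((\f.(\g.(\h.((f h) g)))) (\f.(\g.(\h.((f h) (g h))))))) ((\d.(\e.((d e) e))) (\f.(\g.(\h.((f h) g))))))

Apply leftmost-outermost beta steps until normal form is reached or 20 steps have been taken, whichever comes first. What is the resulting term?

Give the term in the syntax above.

Answer: (((((p (\f.(\g.(\h.(f (g h)))))) (\f.(\g.(\h.(f (g h)))))) (\f.(\g.(\h.(f (g h)))))) (\g.(\h.(\i.((h i) (g i)))))) (\e.(\h.((e h) e))))

Derivation:
Step 0: ((((((\d.(\e.((d e) e))) ((\a.a) p)) (\f.(\g.(\h.(f (g h)))))) (\f.(\g.(\h.(f (g h)))))) ((\f.(\g.(\h.((f h) g)))) (\f.(\g.(\h.((f h) (g h))))))) ((\d.(\e.((d e) e))) (\f.(\g.(\h.((f h) g))))))
Step 1: (((((\e.((((\a.a) p) e) e)) (\f.(\g.(\h.(f (g h)))))) (\f.(\g.(\h.(f (g h)))))) ((\f.(\g.(\h.((f h) g)))) (\f.(\g.(\h.((f h) (g h))))))) ((\d.(\e.((d e) e))) (\f.(\g.(\h.((f h) g))))))
Step 2: (((((((\a.a) p) (\f.(\g.(\h.(f (g h)))))) (\f.(\g.(\h.(f (g h)))))) (\f.(\g.(\h.(f (g h)))))) ((\f.(\g.(\h.((f h) g)))) (\f.(\g.(\h.((f h) (g h))))))) ((\d.(\e.((d e) e))) (\f.(\g.(\h.((f h) g))))))
Step 3: (((((p (\f.(\g.(\h.(f (g h)))))) (\f.(\g.(\h.(f (g h)))))) (\f.(\g.(\h.(f (g h)))))) ((\f.(\g.(\h.((f h) g)))) (\f.(\g.(\h.((f h) (g h))))))) ((\d.(\e.((d e) e))) (\f.(\g.(\h.((f h) g))))))
Step 4: (((((p (\f.(\g.(\h.(f (g h)))))) (\f.(\g.(\h.(f (g h)))))) (\f.(\g.(\h.(f (g h)))))) (\g.(\h.(((\f.(\g.(\h.((f h) (g h))))) h) g)))) ((\d.(\e.((d e) e))) (\f.(\g.(\h.((f h) g))))))
Step 5: (((((p (\f.(\g.(\h.(f (g h)))))) (\f.(\g.(\h.(f (g h)))))) (\f.(\g.(\h.(f (g h)))))) (\g.(\h.((\g.(\i.((h i) (g i)))) g)))) ((\d.(\e.((d e) e))) (\f.(\g.(\h.((f h) g))))))
Step 6: (((((p (\f.(\g.(\h.(f (g h)))))) (\f.(\g.(\h.(f (g h)))))) (\f.(\g.(\h.(f (g h)))))) (\g.(\h.(\i.((h i) (g i)))))) ((\d.(\e.((d e) e))) (\f.(\g.(\h.((f h) g))))))
Step 7: (((((p (\f.(\g.(\h.(f (g h)))))) (\f.(\g.(\h.(f (g h)))))) (\f.(\g.(\h.(f (g h)))))) (\g.(\h.(\i.((h i) (g i)))))) (\e.(((\f.(\g.(\h.((f h) g)))) e) e)))
Step 8: (((((p (\f.(\g.(\h.(f (g h)))))) (\f.(\g.(\h.(f (g h)))))) (\f.(\g.(\h.(f (g h)))))) (\g.(\h.(\i.((h i) (g i)))))) (\e.((\g.(\h.((e h) g))) e)))
Step 9: (((((p (\f.(\g.(\h.(f (g h)))))) (\f.(\g.(\h.(f (g h)))))) (\f.(\g.(\h.(f (g h)))))) (\g.(\h.(\i.((h i) (g i)))))) (\e.(\h.((e h) e))))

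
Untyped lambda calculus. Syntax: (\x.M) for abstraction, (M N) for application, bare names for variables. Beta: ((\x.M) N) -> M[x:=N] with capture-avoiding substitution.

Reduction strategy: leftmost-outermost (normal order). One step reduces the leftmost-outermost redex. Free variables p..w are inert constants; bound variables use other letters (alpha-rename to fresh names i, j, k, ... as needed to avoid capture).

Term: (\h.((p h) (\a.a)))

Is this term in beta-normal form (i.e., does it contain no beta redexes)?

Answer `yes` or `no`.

Term: (\h.((p h) (\a.a)))
No beta redexes found.

Answer: yes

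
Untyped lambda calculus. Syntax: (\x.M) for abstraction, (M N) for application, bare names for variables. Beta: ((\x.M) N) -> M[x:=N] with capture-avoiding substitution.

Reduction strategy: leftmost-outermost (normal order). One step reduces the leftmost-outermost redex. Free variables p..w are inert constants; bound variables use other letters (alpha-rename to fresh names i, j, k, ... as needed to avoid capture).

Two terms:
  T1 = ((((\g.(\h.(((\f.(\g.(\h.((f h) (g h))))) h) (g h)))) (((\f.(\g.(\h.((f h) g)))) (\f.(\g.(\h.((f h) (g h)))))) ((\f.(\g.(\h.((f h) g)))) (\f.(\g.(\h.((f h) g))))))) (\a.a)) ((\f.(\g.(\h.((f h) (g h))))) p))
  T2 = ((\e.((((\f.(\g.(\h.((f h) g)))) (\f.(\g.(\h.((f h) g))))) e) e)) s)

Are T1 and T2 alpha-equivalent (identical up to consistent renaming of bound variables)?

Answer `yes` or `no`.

Answer: no

Derivation:
Term 1: ((((\g.(\h.(((\f.(\g.(\h.((f h) (g h))))) h) (g h)))) (((\f.(\g.(\h.((f h) g)))) (\f.(\g.(\h.((f h) (g h)))))) ((\f.(\g.(\h.((f h) g)))) (\f.(\g.(\h.((f h) g))))))) (\a.a)) ((\f.(\g.(\h.((f h) (g h))))) p))
Term 2: ((\e.((((\f.(\g.(\h.((f h) g)))) (\f.(\g.(\h.((f h) g))))) e) e)) s)
Alpha-equivalence: compare structure up to binder renaming.
Result: False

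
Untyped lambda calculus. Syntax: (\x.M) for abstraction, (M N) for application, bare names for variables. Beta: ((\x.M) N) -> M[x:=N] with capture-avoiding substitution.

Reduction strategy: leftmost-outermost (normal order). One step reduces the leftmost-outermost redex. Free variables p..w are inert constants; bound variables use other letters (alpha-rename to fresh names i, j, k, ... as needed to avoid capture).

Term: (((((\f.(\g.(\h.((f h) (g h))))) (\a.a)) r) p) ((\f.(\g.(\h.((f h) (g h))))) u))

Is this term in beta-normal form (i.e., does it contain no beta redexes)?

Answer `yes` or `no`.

Term: (((((\f.(\g.(\h.((f h) (g h))))) (\a.a)) r) p) ((\f.(\g.(\h.((f h) (g h))))) u))
Found 2 beta redex(es).

Answer: no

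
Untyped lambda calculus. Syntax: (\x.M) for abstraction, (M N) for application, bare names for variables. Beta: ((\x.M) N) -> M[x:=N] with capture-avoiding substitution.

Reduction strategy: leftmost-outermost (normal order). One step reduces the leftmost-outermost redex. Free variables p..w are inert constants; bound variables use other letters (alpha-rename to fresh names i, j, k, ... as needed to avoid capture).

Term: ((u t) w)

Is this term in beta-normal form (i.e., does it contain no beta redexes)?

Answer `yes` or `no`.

Term: ((u t) w)
No beta redexes found.

Answer: yes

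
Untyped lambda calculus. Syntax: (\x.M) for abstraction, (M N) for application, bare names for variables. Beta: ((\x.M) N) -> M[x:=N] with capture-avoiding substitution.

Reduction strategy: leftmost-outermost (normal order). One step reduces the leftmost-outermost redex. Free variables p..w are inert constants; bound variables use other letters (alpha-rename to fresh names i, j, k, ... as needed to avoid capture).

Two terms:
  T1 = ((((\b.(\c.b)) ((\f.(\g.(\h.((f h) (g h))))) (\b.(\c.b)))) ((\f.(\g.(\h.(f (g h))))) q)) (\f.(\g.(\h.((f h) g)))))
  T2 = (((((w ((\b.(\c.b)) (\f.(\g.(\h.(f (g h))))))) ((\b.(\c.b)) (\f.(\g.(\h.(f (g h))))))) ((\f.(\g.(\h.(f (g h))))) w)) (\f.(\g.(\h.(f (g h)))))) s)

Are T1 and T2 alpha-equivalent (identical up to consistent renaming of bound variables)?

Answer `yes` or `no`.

Answer: no

Derivation:
Term 1: ((((\b.(\c.b)) ((\f.(\g.(\h.((f h) (g h))))) (\b.(\c.b)))) ((\f.(\g.(\h.(f (g h))))) q)) (\f.(\g.(\h.((f h) g)))))
Term 2: (((((w ((\b.(\c.b)) (\f.(\g.(\h.(f (g h))))))) ((\b.(\c.b)) (\f.(\g.(\h.(f (g h))))))) ((\f.(\g.(\h.(f (g h))))) w)) (\f.(\g.(\h.(f (g h)))))) s)
Alpha-equivalence: compare structure up to binder renaming.
Result: False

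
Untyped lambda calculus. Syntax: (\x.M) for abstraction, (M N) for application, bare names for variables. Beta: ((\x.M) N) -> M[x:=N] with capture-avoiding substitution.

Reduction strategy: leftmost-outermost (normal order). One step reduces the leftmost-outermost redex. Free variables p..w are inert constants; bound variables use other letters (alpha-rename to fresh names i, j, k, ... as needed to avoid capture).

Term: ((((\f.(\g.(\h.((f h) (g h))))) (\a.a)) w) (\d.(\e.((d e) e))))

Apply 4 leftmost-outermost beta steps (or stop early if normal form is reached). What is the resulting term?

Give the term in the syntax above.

Step 0: ((((\f.(\g.(\h.((f h) (g h))))) (\a.a)) w) (\d.(\e.((d e) e))))
Step 1: (((\g.(\h.(((\a.a) h) (g h)))) w) (\d.(\e.((d e) e))))
Step 2: ((\h.(((\a.a) h) (w h))) (\d.(\e.((d e) e))))
Step 3: (((\a.a) (\d.(\e.((d e) e)))) (w (\d.(\e.((d e) e)))))
Step 4: ((\d.(\e.((d e) e))) (w (\d.(\e.((d e) e)))))

Answer: ((\d.(\e.((d e) e))) (w (\d.(\e.((d e) e)))))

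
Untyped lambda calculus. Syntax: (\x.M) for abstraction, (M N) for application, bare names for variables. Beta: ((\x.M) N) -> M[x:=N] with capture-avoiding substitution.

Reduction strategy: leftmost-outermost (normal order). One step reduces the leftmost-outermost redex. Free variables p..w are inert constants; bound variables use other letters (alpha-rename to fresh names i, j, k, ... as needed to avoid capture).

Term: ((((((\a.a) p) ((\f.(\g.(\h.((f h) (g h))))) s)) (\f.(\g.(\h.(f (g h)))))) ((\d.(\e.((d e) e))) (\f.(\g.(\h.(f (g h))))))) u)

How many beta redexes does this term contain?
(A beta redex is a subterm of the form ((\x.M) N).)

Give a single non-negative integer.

Term: ((((((\a.a) p) ((\f.(\g.(\h.((f h) (g h))))) s)) (\f.(\g.(\h.(f (g h)))))) ((\d.(\e.((d e) e))) (\f.(\g.(\h.(f (g h))))))) u)
  Redex: ((\a.a) p)
  Redex: ((\f.(\g.(\h.((f h) (g h))))) s)
  Redex: ((\d.(\e.((d e) e))) (\f.(\g.(\h.(f (g h))))))
Total redexes: 3

Answer: 3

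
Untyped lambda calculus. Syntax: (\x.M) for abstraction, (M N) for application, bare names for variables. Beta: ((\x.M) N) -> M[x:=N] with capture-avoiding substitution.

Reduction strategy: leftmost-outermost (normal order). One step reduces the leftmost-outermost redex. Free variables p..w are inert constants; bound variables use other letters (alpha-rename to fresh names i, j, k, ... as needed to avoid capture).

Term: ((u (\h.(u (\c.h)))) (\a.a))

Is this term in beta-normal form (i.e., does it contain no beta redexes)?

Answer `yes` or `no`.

Term: ((u (\h.(u (\c.h)))) (\a.a))
No beta redexes found.

Answer: yes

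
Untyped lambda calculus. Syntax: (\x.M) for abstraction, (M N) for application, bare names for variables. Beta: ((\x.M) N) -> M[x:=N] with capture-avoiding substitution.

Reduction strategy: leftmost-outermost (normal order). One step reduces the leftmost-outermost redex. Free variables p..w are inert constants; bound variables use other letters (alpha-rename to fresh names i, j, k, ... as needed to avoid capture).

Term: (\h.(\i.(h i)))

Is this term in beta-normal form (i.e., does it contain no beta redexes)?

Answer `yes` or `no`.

Answer: yes

Derivation:
Term: (\h.(\i.(h i)))
No beta redexes found.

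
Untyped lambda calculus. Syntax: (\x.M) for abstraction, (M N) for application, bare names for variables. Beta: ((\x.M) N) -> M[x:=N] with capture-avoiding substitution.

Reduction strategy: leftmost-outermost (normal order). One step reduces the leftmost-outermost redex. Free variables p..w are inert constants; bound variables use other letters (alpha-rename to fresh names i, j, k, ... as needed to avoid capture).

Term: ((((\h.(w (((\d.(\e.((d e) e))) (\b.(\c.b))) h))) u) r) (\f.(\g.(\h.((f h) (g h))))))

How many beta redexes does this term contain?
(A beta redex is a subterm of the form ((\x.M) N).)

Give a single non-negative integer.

Term: ((((\h.(w (((\d.(\e.((d e) e))) (\b.(\c.b))) h))) u) r) (\f.(\g.(\h.((f h) (g h))))))
  Redex: ((\h.(w (((\d.(\e.((d e) e))) (\b.(\c.b))) h))) u)
  Redex: ((\d.(\e.((d e) e))) (\b.(\c.b)))
Total redexes: 2

Answer: 2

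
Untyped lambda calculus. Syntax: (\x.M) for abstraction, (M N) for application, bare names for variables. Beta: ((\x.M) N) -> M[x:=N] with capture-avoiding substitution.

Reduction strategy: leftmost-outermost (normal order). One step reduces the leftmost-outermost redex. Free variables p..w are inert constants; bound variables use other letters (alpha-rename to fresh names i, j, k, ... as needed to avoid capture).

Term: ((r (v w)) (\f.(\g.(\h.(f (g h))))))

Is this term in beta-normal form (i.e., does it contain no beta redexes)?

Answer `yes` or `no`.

Answer: yes

Derivation:
Term: ((r (v w)) (\f.(\g.(\h.(f (g h))))))
No beta redexes found.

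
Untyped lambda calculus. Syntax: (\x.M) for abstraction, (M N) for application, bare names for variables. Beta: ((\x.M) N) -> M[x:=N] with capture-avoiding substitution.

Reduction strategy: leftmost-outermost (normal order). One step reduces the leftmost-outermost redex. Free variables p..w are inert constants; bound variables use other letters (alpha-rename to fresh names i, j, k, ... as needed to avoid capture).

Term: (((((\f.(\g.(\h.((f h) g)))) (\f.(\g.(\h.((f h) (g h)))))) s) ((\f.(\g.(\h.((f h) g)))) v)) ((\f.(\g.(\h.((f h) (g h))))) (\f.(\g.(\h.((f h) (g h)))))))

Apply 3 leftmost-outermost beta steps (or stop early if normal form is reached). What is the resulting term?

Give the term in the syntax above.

Answer: ((((\f.(\g.(\h.((f h) (g h))))) ((\f.(\g.(\h.((f h) g)))) v)) s) ((\f.(\g.(\h.((f h) (g h))))) (\f.(\g.(\h.((f h) (g h)))))))

Derivation:
Step 0: (((((\f.(\g.(\h.((f h) g)))) (\f.(\g.(\h.((f h) (g h)))))) s) ((\f.(\g.(\h.((f h) g)))) v)) ((\f.(\g.(\h.((f h) (g h))))) (\f.(\g.(\h.((f h) (g h)))))))
Step 1: ((((\g.(\h.(((\f.(\g.(\h.((f h) (g h))))) h) g))) s) ((\f.(\g.(\h.((f h) g)))) v)) ((\f.(\g.(\h.((f h) (g h))))) (\f.(\g.(\h.((f h) (g h)))))))
Step 2: (((\h.(((\f.(\g.(\h.((f h) (g h))))) h) s)) ((\f.(\g.(\h.((f h) g)))) v)) ((\f.(\g.(\h.((f h) (g h))))) (\f.(\g.(\h.((f h) (g h)))))))
Step 3: ((((\f.(\g.(\h.((f h) (g h))))) ((\f.(\g.(\h.((f h) g)))) v)) s) ((\f.(\g.(\h.((f h) (g h))))) (\f.(\g.(\h.((f h) (g h)))))))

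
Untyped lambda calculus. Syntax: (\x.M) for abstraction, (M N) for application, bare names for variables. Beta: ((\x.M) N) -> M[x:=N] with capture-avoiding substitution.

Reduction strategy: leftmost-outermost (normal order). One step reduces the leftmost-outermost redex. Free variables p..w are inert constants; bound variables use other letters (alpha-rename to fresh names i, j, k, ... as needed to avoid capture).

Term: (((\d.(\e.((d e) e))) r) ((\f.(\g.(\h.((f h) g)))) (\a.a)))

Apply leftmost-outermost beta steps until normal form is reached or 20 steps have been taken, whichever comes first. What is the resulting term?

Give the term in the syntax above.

Answer: ((r (\g.(\h.(h g)))) (\g.(\h.(h g))))

Derivation:
Step 0: (((\d.(\e.((d e) e))) r) ((\f.(\g.(\h.((f h) g)))) (\a.a)))
Step 1: ((\e.((r e) e)) ((\f.(\g.(\h.((f h) g)))) (\a.a)))
Step 2: ((r ((\f.(\g.(\h.((f h) g)))) (\a.a))) ((\f.(\g.(\h.((f h) g)))) (\a.a)))
Step 3: ((r (\g.(\h.(((\a.a) h) g)))) ((\f.(\g.(\h.((f h) g)))) (\a.a)))
Step 4: ((r (\g.(\h.(h g)))) ((\f.(\g.(\h.((f h) g)))) (\a.a)))
Step 5: ((r (\g.(\h.(h g)))) (\g.(\h.(((\a.a) h) g))))
Step 6: ((r (\g.(\h.(h g)))) (\g.(\h.(h g))))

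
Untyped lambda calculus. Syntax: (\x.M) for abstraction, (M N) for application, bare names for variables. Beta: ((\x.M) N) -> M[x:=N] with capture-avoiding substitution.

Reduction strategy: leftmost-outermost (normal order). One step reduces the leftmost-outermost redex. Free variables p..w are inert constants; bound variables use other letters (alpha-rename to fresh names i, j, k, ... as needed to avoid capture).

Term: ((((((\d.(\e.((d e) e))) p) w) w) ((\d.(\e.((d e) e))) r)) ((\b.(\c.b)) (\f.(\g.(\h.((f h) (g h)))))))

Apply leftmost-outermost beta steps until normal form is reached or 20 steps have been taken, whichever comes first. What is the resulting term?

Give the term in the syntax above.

Answer: (((((p w) w) w) (\e.((r e) e))) (\c.(\f.(\g.(\h.((f h) (g h)))))))

Derivation:
Step 0: ((((((\d.(\e.((d e) e))) p) w) w) ((\d.(\e.((d e) e))) r)) ((\b.(\c.b)) (\f.(\g.(\h.((f h) (g h)))))))
Step 1: (((((\e.((p e) e)) w) w) ((\d.(\e.((d e) e))) r)) ((\b.(\c.b)) (\f.(\g.(\h.((f h) (g h)))))))
Step 2: (((((p w) w) w) ((\d.(\e.((d e) e))) r)) ((\b.(\c.b)) (\f.(\g.(\h.((f h) (g h)))))))
Step 3: (((((p w) w) w) (\e.((r e) e))) ((\b.(\c.b)) (\f.(\g.(\h.((f h) (g h)))))))
Step 4: (((((p w) w) w) (\e.((r e) e))) (\c.(\f.(\g.(\h.((f h) (g h)))))))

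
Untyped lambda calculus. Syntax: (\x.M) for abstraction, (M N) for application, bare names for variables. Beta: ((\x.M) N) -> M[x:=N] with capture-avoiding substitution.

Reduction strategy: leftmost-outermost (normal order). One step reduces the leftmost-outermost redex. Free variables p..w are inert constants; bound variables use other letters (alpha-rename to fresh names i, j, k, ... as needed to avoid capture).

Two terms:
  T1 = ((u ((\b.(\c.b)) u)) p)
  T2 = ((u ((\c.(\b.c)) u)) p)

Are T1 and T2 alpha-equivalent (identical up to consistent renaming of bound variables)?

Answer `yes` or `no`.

Answer: yes

Derivation:
Term 1: ((u ((\b.(\c.b)) u)) p)
Term 2: ((u ((\c.(\b.c)) u)) p)
Alpha-equivalence: compare structure up to binder renaming.
Result: True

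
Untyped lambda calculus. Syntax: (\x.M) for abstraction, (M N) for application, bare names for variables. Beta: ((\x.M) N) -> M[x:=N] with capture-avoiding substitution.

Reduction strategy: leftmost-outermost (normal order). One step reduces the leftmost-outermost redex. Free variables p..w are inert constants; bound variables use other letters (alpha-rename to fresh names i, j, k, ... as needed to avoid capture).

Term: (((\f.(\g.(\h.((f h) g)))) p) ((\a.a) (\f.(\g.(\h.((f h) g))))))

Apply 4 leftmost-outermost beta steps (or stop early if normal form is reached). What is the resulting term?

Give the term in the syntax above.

Answer: (\h.((p h) (\f.(\g.(\h.((f h) g))))))

Derivation:
Step 0: (((\f.(\g.(\h.((f h) g)))) p) ((\a.a) (\f.(\g.(\h.((f h) g))))))
Step 1: ((\g.(\h.((p h) g))) ((\a.a) (\f.(\g.(\h.((f h) g))))))
Step 2: (\h.((p h) ((\a.a) (\f.(\g.(\h.((f h) g)))))))
Step 3: (\h.((p h) (\f.(\g.(\h.((f h) g))))))
Step 4: (normal form reached)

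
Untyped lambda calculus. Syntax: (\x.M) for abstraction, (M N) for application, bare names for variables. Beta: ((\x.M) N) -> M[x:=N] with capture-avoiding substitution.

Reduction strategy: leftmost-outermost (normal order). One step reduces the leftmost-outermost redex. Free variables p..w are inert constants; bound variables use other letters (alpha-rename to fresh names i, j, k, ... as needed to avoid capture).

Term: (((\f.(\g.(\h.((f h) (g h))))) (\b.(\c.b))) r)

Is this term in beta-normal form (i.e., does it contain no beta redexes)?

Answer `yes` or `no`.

Answer: no

Derivation:
Term: (((\f.(\g.(\h.((f h) (g h))))) (\b.(\c.b))) r)
Found 1 beta redex(es).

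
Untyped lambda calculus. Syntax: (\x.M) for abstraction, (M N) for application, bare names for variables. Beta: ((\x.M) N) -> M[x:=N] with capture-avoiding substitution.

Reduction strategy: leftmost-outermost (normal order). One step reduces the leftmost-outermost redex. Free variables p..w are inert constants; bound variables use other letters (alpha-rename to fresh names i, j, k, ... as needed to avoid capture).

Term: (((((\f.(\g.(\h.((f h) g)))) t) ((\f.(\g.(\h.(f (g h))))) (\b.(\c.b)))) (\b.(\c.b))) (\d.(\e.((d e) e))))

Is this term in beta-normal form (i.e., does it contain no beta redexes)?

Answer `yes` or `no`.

Term: (((((\f.(\g.(\h.((f h) g)))) t) ((\f.(\g.(\h.(f (g h))))) (\b.(\c.b)))) (\b.(\c.b))) (\d.(\e.((d e) e))))
Found 2 beta redex(es).

Answer: no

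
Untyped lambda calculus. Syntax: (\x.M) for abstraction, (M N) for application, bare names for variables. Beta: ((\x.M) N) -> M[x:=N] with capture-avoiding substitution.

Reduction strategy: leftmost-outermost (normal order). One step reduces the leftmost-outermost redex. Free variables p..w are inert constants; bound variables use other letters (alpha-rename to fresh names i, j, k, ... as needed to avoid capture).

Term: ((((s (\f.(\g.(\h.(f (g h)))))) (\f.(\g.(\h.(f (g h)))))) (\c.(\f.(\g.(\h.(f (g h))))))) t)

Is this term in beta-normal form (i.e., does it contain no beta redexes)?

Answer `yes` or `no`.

Term: ((((s (\f.(\g.(\h.(f (g h)))))) (\f.(\g.(\h.(f (g h)))))) (\c.(\f.(\g.(\h.(f (g h))))))) t)
No beta redexes found.

Answer: yes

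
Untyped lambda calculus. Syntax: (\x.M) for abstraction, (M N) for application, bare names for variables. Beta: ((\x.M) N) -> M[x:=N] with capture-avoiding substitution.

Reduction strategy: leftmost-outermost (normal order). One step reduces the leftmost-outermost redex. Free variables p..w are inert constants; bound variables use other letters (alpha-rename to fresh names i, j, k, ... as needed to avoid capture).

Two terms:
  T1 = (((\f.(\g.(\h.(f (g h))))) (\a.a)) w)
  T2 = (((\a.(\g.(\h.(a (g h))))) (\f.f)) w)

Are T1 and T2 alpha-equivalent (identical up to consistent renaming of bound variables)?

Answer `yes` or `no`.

Term 1: (((\f.(\g.(\h.(f (g h))))) (\a.a)) w)
Term 2: (((\a.(\g.(\h.(a (g h))))) (\f.f)) w)
Alpha-equivalence: compare structure up to binder renaming.
Result: True

Answer: yes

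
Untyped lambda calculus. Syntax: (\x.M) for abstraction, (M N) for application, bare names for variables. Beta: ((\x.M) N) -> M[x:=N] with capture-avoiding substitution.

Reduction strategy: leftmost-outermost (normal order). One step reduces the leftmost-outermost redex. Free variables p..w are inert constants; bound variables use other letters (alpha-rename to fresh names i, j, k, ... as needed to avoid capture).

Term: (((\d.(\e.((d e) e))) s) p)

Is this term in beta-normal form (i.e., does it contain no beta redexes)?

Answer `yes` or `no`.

Answer: no

Derivation:
Term: (((\d.(\e.((d e) e))) s) p)
Found 1 beta redex(es).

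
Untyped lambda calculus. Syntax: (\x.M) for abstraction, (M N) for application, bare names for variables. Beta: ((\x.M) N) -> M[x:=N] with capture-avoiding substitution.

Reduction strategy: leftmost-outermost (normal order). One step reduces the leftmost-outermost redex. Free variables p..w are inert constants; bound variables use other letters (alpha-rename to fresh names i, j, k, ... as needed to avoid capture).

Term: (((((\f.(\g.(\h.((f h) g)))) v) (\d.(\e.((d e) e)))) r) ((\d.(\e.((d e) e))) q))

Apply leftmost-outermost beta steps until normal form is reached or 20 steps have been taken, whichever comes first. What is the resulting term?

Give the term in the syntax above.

Step 0: (((((\f.(\g.(\h.((f h) g)))) v) (\d.(\e.((d e) e)))) r) ((\d.(\e.((d e) e))) q))
Step 1: ((((\g.(\h.((v h) g))) (\d.(\e.((d e) e)))) r) ((\d.(\e.((d e) e))) q))
Step 2: (((\h.((v h) (\d.(\e.((d e) e))))) r) ((\d.(\e.((d e) e))) q))
Step 3: (((v r) (\d.(\e.((d e) e)))) ((\d.(\e.((d e) e))) q))
Step 4: (((v r) (\d.(\e.((d e) e)))) (\e.((q e) e)))

Answer: (((v r) (\d.(\e.((d e) e)))) (\e.((q e) e)))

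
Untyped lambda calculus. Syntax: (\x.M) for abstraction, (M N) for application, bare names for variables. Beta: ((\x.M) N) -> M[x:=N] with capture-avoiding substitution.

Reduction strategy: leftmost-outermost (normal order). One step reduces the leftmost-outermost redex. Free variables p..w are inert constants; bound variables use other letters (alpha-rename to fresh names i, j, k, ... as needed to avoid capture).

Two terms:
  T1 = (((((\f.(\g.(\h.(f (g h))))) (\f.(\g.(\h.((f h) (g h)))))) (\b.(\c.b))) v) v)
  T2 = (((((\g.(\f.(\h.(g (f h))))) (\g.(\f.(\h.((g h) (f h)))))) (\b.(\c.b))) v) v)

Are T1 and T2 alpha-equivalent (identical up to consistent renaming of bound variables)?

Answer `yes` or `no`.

Term 1: (((((\f.(\g.(\h.(f (g h))))) (\f.(\g.(\h.((f h) (g h)))))) (\b.(\c.b))) v) v)
Term 2: (((((\g.(\f.(\h.(g (f h))))) (\g.(\f.(\h.((g h) (f h)))))) (\b.(\c.b))) v) v)
Alpha-equivalence: compare structure up to binder renaming.
Result: True

Answer: yes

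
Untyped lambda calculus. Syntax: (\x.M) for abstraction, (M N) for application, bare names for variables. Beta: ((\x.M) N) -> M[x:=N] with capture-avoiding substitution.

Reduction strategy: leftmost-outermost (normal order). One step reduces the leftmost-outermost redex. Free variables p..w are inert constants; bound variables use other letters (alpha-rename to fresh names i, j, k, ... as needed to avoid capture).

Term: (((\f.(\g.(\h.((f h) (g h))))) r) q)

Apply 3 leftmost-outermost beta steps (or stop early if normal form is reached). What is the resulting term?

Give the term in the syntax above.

Step 0: (((\f.(\g.(\h.((f h) (g h))))) r) q)
Step 1: ((\g.(\h.((r h) (g h)))) q)
Step 2: (\h.((r h) (q h)))
Step 3: (normal form reached)

Answer: (\h.((r h) (q h)))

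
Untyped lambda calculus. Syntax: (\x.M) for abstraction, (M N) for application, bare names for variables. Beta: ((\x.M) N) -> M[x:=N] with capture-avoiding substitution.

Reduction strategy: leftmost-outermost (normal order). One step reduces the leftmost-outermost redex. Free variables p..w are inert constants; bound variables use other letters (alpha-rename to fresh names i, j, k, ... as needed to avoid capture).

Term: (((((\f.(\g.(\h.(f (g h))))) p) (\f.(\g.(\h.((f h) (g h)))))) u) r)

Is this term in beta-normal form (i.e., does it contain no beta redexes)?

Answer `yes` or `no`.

Term: (((((\f.(\g.(\h.(f (g h))))) p) (\f.(\g.(\h.((f h) (g h)))))) u) r)
Found 1 beta redex(es).

Answer: no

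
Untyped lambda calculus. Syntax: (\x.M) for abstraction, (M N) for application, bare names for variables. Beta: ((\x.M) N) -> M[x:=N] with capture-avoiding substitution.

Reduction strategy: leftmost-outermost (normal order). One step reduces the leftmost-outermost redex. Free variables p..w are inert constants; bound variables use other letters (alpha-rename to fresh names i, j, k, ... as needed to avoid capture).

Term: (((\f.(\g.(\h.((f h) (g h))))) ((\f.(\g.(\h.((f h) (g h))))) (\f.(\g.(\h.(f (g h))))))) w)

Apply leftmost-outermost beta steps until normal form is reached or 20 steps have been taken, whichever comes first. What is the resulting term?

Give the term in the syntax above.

Step 0: (((\f.(\g.(\h.((f h) (g h))))) ((\f.(\g.(\h.((f h) (g h))))) (\f.(\g.(\h.(f (g h))))))) w)
Step 1: ((\g.(\h.((((\f.(\g.(\h.((f h) (g h))))) (\f.(\g.(\h.(f (g h)))))) h) (g h)))) w)
Step 2: (\h.((((\f.(\g.(\h.((f h) (g h))))) (\f.(\g.(\h.(f (g h)))))) h) (w h)))
Step 3: (\h.(((\g.(\h.(((\f.(\g.(\h.(f (g h))))) h) (g h)))) h) (w h)))
Step 4: (\h.((\i.(((\f.(\g.(\h.(f (g h))))) i) (h i))) (w h)))
Step 5: (\h.(((\f.(\g.(\h.(f (g h))))) (w h)) (h (w h))))
Step 6: (\h.((\g.(\i.((w h) (g i)))) (h (w h))))
Step 7: (\h.(\i.((w h) ((h (w h)) i))))

Answer: (\h.(\i.((w h) ((h (w h)) i))))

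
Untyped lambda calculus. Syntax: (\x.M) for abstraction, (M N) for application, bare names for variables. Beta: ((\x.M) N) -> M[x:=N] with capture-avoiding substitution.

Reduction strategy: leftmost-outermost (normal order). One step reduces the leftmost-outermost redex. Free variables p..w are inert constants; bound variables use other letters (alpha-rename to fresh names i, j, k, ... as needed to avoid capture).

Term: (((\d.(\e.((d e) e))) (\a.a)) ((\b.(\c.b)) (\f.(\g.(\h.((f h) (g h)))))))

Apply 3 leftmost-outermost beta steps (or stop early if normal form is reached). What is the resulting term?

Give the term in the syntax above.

Answer: (((\b.(\c.b)) (\f.(\g.(\h.((f h) (g h)))))) ((\b.(\c.b)) (\f.(\g.(\h.((f h) (g h)))))))

Derivation:
Step 0: (((\d.(\e.((d e) e))) (\a.a)) ((\b.(\c.b)) (\f.(\g.(\h.((f h) (g h)))))))
Step 1: ((\e.(((\a.a) e) e)) ((\b.(\c.b)) (\f.(\g.(\h.((f h) (g h)))))))
Step 2: (((\a.a) ((\b.(\c.b)) (\f.(\g.(\h.((f h) (g h))))))) ((\b.(\c.b)) (\f.(\g.(\h.((f h) (g h)))))))
Step 3: (((\b.(\c.b)) (\f.(\g.(\h.((f h) (g h)))))) ((\b.(\c.b)) (\f.(\g.(\h.((f h) (g h)))))))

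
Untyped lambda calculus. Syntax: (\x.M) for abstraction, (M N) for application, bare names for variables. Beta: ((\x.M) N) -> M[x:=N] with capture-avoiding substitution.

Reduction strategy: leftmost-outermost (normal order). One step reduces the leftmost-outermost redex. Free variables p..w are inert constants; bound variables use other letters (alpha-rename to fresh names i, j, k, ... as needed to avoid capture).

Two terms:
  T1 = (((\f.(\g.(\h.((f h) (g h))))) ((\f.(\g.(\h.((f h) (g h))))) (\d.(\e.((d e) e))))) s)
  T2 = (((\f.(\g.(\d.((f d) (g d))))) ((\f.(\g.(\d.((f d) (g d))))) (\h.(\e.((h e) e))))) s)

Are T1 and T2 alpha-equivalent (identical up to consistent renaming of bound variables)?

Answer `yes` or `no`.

Answer: yes

Derivation:
Term 1: (((\f.(\g.(\h.((f h) (g h))))) ((\f.(\g.(\h.((f h) (g h))))) (\d.(\e.((d e) e))))) s)
Term 2: (((\f.(\g.(\d.((f d) (g d))))) ((\f.(\g.(\d.((f d) (g d))))) (\h.(\e.((h e) e))))) s)
Alpha-equivalence: compare structure up to binder renaming.
Result: True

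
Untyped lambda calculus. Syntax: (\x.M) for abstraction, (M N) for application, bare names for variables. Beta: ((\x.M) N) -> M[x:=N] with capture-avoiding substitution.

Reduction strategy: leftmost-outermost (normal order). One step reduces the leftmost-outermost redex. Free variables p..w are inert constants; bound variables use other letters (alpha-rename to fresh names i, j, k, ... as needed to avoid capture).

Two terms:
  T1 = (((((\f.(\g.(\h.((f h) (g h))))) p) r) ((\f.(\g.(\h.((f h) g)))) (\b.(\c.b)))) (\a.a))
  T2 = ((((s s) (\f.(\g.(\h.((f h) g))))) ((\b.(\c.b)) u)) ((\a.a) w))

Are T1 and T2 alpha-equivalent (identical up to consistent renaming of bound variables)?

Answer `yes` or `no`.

Answer: no

Derivation:
Term 1: (((((\f.(\g.(\h.((f h) (g h))))) p) r) ((\f.(\g.(\h.((f h) g)))) (\b.(\c.b)))) (\a.a))
Term 2: ((((s s) (\f.(\g.(\h.((f h) g))))) ((\b.(\c.b)) u)) ((\a.a) w))
Alpha-equivalence: compare structure up to binder renaming.
Result: False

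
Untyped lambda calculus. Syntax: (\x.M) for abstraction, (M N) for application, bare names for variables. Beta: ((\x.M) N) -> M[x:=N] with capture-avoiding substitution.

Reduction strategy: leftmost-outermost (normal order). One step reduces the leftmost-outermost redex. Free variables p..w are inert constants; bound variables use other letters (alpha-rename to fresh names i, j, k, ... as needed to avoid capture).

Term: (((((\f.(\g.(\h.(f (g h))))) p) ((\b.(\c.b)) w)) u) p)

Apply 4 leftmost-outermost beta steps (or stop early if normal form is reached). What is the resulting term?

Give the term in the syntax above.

Answer: ((p ((\c.w) u)) p)

Derivation:
Step 0: (((((\f.(\g.(\h.(f (g h))))) p) ((\b.(\c.b)) w)) u) p)
Step 1: ((((\g.(\h.(p (g h)))) ((\b.(\c.b)) w)) u) p)
Step 2: (((\h.(p (((\b.(\c.b)) w) h))) u) p)
Step 3: ((p (((\b.(\c.b)) w) u)) p)
Step 4: ((p ((\c.w) u)) p)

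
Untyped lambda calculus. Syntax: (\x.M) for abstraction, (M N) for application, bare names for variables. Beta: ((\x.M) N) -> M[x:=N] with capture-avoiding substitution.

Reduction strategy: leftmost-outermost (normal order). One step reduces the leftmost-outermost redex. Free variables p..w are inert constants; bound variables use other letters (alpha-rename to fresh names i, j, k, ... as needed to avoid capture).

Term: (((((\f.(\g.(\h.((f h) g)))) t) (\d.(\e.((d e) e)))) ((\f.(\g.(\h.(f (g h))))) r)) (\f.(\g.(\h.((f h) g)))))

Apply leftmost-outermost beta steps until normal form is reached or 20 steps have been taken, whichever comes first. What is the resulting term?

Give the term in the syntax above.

Answer: (((t (\g.(\h.(r (g h))))) (\d.(\e.((d e) e)))) (\f.(\g.(\h.((f h) g)))))

Derivation:
Step 0: (((((\f.(\g.(\h.((f h) g)))) t) (\d.(\e.((d e) e)))) ((\f.(\g.(\h.(f (g h))))) r)) (\f.(\g.(\h.((f h) g)))))
Step 1: ((((\g.(\h.((t h) g))) (\d.(\e.((d e) e)))) ((\f.(\g.(\h.(f (g h))))) r)) (\f.(\g.(\h.((f h) g)))))
Step 2: (((\h.((t h) (\d.(\e.((d e) e))))) ((\f.(\g.(\h.(f (g h))))) r)) (\f.(\g.(\h.((f h) g)))))
Step 3: (((t ((\f.(\g.(\h.(f (g h))))) r)) (\d.(\e.((d e) e)))) (\f.(\g.(\h.((f h) g)))))
Step 4: (((t (\g.(\h.(r (g h))))) (\d.(\e.((d e) e)))) (\f.(\g.(\h.((f h) g)))))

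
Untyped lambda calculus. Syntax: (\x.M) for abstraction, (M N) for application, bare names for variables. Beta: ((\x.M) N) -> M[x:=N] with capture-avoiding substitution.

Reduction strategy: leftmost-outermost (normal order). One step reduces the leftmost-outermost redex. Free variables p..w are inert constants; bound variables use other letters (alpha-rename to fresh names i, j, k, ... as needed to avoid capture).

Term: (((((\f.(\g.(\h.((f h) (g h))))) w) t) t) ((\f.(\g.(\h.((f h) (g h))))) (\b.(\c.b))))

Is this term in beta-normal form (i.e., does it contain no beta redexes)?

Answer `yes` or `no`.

Answer: no

Derivation:
Term: (((((\f.(\g.(\h.((f h) (g h))))) w) t) t) ((\f.(\g.(\h.((f h) (g h))))) (\b.(\c.b))))
Found 2 beta redex(es).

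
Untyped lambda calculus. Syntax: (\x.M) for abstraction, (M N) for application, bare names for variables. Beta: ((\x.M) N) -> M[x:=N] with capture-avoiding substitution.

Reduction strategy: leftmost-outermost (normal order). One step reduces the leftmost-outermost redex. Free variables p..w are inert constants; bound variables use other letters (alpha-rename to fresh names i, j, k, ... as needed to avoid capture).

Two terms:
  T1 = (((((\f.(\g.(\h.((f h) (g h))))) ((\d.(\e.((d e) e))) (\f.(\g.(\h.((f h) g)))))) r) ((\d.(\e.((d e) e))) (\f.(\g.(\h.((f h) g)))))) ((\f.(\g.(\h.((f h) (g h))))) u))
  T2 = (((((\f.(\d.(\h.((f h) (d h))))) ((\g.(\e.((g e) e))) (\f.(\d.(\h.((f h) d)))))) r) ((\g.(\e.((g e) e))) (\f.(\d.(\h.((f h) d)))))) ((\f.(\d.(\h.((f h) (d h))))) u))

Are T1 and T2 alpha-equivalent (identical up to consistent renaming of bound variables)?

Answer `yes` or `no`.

Term 1: (((((\f.(\g.(\h.((f h) (g h))))) ((\d.(\e.((d e) e))) (\f.(\g.(\h.((f h) g)))))) r) ((\d.(\e.((d e) e))) (\f.(\g.(\h.((f h) g)))))) ((\f.(\g.(\h.((f h) (g h))))) u))
Term 2: (((((\f.(\d.(\h.((f h) (d h))))) ((\g.(\e.((g e) e))) (\f.(\d.(\h.((f h) d)))))) r) ((\g.(\e.((g e) e))) (\f.(\d.(\h.((f h) d)))))) ((\f.(\d.(\h.((f h) (d h))))) u))
Alpha-equivalence: compare structure up to binder renaming.
Result: True

Answer: yes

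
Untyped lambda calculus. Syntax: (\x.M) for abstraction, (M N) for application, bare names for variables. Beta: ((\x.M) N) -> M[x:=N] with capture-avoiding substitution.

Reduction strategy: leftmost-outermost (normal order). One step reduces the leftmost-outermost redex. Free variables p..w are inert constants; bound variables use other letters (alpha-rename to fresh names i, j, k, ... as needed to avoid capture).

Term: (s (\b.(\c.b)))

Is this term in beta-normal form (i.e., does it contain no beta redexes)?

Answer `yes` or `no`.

Answer: yes

Derivation:
Term: (s (\b.(\c.b)))
No beta redexes found.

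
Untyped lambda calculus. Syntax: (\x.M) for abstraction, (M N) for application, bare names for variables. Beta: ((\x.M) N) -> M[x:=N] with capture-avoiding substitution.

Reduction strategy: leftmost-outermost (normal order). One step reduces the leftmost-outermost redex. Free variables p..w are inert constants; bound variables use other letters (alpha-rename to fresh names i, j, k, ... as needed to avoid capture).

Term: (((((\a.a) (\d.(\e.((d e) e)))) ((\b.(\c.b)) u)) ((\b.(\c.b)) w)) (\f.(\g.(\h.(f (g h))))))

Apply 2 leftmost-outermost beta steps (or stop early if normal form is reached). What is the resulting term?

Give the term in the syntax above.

Step 0: (((((\a.a) (\d.(\e.((d e) e)))) ((\b.(\c.b)) u)) ((\b.(\c.b)) w)) (\f.(\g.(\h.(f (g h))))))
Step 1: ((((\d.(\e.((d e) e))) ((\b.(\c.b)) u)) ((\b.(\c.b)) w)) (\f.(\g.(\h.(f (g h))))))
Step 2: (((\e.((((\b.(\c.b)) u) e) e)) ((\b.(\c.b)) w)) (\f.(\g.(\h.(f (g h))))))

Answer: (((\e.((((\b.(\c.b)) u) e) e)) ((\b.(\c.b)) w)) (\f.(\g.(\h.(f (g h))))))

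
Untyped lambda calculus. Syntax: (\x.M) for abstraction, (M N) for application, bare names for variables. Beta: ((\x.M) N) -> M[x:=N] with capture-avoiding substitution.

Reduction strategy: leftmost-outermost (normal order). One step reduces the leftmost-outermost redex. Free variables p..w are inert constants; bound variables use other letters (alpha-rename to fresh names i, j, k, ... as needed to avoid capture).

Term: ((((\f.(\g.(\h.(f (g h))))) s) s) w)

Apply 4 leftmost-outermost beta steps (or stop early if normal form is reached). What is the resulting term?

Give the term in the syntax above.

Answer: (s (s w))

Derivation:
Step 0: ((((\f.(\g.(\h.(f (g h))))) s) s) w)
Step 1: (((\g.(\h.(s (g h)))) s) w)
Step 2: ((\h.(s (s h))) w)
Step 3: (s (s w))
Step 4: (normal form reached)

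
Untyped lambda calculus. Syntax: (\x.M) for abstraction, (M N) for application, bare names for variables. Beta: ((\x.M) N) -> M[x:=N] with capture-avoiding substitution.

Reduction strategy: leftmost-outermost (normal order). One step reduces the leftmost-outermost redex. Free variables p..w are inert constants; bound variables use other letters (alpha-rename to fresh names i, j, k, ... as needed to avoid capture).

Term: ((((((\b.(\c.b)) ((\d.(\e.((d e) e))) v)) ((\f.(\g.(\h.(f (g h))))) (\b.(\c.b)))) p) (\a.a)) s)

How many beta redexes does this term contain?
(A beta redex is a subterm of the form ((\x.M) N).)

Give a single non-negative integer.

Answer: 3

Derivation:
Term: ((((((\b.(\c.b)) ((\d.(\e.((d e) e))) v)) ((\f.(\g.(\h.(f (g h))))) (\b.(\c.b)))) p) (\a.a)) s)
  Redex: ((\b.(\c.b)) ((\d.(\e.((d e) e))) v))
  Redex: ((\d.(\e.((d e) e))) v)
  Redex: ((\f.(\g.(\h.(f (g h))))) (\b.(\c.b)))
Total redexes: 3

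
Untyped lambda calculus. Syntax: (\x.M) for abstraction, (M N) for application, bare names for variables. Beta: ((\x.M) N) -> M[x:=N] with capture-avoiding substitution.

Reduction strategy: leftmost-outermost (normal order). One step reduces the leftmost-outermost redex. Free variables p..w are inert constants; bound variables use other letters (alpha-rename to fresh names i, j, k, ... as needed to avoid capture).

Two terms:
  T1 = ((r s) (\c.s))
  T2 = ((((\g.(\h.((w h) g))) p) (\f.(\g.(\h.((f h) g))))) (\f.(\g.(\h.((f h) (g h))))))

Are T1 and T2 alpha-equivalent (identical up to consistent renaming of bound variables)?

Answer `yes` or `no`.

Term 1: ((r s) (\c.s))
Term 2: ((((\g.(\h.((w h) g))) p) (\f.(\g.(\h.((f h) g))))) (\f.(\g.(\h.((f h) (g h))))))
Alpha-equivalence: compare structure up to binder renaming.
Result: False

Answer: no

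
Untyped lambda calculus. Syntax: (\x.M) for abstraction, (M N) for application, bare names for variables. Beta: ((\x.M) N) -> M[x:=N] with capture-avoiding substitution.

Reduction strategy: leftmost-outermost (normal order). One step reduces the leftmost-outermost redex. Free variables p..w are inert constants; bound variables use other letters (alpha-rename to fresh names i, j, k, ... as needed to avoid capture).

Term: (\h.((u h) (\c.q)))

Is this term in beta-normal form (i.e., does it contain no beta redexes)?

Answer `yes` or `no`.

Answer: yes

Derivation:
Term: (\h.((u h) (\c.q)))
No beta redexes found.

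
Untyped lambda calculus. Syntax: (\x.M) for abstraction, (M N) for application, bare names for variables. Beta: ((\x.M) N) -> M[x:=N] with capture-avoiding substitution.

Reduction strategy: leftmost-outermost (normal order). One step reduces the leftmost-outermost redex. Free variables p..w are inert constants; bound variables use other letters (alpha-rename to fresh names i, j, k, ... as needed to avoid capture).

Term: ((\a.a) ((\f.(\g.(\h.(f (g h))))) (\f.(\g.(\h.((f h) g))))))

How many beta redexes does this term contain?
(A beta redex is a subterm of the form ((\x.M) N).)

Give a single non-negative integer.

Term: ((\a.a) ((\f.(\g.(\h.(f (g h))))) (\f.(\g.(\h.((f h) g))))))
  Redex: ((\a.a) ((\f.(\g.(\h.(f (g h))))) (\f.(\g.(\h.((f h) g))))))
  Redex: ((\f.(\g.(\h.(f (g h))))) (\f.(\g.(\h.((f h) g)))))
Total redexes: 2

Answer: 2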